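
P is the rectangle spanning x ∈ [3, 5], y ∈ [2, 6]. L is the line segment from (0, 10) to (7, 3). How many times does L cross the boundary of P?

2

The segment meets the boundary at (5,5), (4,6).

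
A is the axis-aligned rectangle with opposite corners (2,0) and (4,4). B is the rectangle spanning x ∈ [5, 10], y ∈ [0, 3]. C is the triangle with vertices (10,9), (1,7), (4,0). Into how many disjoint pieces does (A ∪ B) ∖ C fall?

(A ∪ B) ∖ C splits into 2 disjoint pieces (area 4.5714, area 14.25).

2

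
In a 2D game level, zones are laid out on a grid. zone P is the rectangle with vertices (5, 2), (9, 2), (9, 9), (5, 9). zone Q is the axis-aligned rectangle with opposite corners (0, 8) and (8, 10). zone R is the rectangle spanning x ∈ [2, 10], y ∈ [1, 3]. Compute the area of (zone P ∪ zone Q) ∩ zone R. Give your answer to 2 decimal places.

4.00

The region (zone P ∪ zone Q) ∩ zone R is the polygon with vertices (9,2), (5,2), (5,3), (9,3).
By the shoelace formula its area is 4.00.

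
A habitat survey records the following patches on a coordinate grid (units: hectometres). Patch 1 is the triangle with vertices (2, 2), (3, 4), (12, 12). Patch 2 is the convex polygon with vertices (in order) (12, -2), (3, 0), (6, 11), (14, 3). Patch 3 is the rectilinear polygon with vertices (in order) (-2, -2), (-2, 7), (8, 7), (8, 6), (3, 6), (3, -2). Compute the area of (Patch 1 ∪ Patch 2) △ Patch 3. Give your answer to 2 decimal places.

|Patch 1 ∪ Patch 2| = 82.9131.
|(Patch 1 ∪ Patch 2) ∩ Patch 3| = 3.7273.
|(Patch 1 ∪ Patch 2) △ Patch 3| = 82.9131 + 50 − 7.4545 = 125.46.

125.46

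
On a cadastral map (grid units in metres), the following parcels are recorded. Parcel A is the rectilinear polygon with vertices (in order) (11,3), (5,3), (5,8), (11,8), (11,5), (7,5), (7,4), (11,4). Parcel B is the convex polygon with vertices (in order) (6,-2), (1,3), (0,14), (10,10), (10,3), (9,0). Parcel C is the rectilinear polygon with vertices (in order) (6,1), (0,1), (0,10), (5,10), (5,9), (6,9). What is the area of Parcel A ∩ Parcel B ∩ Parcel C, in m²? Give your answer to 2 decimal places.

The intersection is the polygon with vertices (5,8), (6,8), (6,3), (5,3).
By the shoelace formula its area is 5.00.

5.00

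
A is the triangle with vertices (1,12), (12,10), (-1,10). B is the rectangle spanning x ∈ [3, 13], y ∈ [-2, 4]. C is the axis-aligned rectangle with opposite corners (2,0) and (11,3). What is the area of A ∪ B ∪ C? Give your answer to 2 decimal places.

76.00

By inclusion–exclusion:
Individual areas: |A| = 13, |B| = 60, |C| = 27.
|A∩B| = 0.
|A∩C| = 0.
|B∩C|: x∈[3,11], y∈[0,3] → 8·3 = 24.
|A∩B∩C| = 0.
|A ∪ B ∪ C| = 100 − 24 + 0 = 76.00.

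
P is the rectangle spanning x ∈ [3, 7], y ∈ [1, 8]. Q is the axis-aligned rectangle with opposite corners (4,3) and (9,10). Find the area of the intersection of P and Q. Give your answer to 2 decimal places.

|P∩Q|: x∈[4,7], y∈[3,8] → 3·5 = 15.

15.00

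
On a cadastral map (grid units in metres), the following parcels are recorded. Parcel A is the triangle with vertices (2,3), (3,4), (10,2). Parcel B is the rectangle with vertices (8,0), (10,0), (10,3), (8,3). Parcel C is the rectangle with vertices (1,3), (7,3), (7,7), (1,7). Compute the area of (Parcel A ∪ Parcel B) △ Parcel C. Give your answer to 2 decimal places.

29.68

|Parcel A ∪ Parcel B| = 10.1786.
|(Parcel A ∪ Parcel B) ∩ Parcel C| = 2.25.
|(Parcel A ∪ Parcel B) △ Parcel C| = 10.1786 + 24 − 4.5 = 29.68.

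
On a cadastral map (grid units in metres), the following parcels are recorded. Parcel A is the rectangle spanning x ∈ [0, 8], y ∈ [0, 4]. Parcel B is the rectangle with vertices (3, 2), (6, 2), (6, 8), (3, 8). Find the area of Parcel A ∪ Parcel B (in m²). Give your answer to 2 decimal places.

By inclusion–exclusion:
Individual areas: |Parcel A| = 32, |Parcel B| = 18.
|Parcel A∩Parcel B|: x∈[3,6], y∈[2,4] → 3·2 = 6.
|Parcel A ∪ Parcel B| = 50 − 6 = 44.00.

44.00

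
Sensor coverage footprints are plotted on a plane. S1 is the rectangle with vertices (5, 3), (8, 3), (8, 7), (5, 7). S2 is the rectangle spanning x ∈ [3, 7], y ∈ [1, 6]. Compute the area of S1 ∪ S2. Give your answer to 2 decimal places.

By inclusion–exclusion:
Individual areas: |S1| = 12, |S2| = 20.
|S1∩S2|: x∈[5,7], y∈[3,6] → 2·3 = 6.
|S1 ∪ S2| = 32 − 6 = 26.00.

26.00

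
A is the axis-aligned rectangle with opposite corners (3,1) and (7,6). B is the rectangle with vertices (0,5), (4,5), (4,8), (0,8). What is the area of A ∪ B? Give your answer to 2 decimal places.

31.00

By inclusion–exclusion:
Individual areas: |A| = 20, |B| = 12.
|A∩B|: x∈[3,4], y∈[5,6] → 1·1 = 1.
|A ∪ B| = 32 − 1 = 31.00.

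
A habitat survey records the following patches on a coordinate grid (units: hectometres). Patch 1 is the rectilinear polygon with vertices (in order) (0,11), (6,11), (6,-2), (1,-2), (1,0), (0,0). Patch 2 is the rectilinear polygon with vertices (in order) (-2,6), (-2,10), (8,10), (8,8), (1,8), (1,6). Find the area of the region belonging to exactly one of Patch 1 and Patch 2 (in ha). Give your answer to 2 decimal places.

|Patch 1| = 76, |Patch 2| = 26, |Patch 1∩Patch 2| = 14.
|Patch 1 △ Patch 2| = |Patch 1| + |Patch 2| − 2·|Patch 1∩Patch 2| = 76 + 26 − 28 = 74.00.

74.00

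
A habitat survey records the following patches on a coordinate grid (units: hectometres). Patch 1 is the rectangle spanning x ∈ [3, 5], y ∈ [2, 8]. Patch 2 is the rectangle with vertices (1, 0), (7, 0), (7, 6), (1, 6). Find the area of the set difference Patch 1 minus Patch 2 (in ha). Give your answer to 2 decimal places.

4.00

|Patch 1∩Patch 2|: x∈[3,5], y∈[2,6] → 2·4 = 8.
|Patch 1| = 12.
|Patch 1 ∖ Patch 2| = |Patch 1| − |Patch 1∩Patch 2| = 12 − 8 = 4.00.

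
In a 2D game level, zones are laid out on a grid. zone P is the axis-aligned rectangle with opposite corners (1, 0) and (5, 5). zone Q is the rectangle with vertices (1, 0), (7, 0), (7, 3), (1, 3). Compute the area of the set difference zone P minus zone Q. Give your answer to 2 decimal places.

|zone P∩zone Q|: x∈[1,5], y∈[0,3] → 4·3 = 12.
|zone P| = 20.
|zone P ∖ zone Q| = |zone P| − |zone P∩zone Q| = 20 − 12 = 8.00.

8.00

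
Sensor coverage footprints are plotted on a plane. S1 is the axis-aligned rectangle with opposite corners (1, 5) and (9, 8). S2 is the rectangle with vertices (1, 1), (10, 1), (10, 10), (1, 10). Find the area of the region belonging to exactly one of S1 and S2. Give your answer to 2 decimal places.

57.00

|S1∩S2|: x∈[1,9], y∈[5,8] → 8·3 = 24.
|S1 △ S2| = |S1| + |S2| − 2·|S1∩S2| = 24 + 81 − 48 = 57.00.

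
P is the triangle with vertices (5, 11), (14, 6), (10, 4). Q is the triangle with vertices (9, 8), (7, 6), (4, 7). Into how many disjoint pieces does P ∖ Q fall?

1

P ∖ Q is a single connected region.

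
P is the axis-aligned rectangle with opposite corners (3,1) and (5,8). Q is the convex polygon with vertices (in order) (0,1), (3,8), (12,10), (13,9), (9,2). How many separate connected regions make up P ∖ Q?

P ∖ Q is a single connected region.

1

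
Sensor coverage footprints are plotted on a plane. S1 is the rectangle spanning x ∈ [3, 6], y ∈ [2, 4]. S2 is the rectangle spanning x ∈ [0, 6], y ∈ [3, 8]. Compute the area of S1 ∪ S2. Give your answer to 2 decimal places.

33.00

By inclusion–exclusion:
Individual areas: |S1| = 6, |S2| = 30.
|S1∩S2|: x∈[3,6], y∈[3,4] → 3·1 = 3.
|S1 ∪ S2| = 36 − 3 = 33.00.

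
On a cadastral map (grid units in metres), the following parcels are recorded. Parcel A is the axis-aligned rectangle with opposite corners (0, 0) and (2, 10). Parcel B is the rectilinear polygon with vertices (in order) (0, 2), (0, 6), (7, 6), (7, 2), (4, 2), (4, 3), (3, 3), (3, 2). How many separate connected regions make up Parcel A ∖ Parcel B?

2

Parcel A ∖ Parcel B splits into 2 disjoint pieces (area 4, area 8).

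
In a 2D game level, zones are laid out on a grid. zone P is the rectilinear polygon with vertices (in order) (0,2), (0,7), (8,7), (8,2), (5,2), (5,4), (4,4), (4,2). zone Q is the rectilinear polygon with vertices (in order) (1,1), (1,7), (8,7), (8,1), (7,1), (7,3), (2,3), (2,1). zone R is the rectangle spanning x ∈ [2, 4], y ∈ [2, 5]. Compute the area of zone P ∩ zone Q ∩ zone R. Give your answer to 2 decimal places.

4.00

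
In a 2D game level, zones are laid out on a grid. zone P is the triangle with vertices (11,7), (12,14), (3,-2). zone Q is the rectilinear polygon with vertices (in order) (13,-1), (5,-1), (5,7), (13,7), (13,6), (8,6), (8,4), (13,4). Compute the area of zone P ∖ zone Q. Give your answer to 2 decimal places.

14.03

|zone P| = 23.5, |zone P∩zone Q| = 9.4688.
|zone P ∖ zone Q| = |zone P| − |zone P∩zone Q| = 23.5 − 9.4688 = 14.03.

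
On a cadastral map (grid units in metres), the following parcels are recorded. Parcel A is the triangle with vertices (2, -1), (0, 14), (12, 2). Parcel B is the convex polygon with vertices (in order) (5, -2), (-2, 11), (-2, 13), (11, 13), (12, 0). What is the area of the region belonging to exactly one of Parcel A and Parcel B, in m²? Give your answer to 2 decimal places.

87.29

|Parcel A| = 78, |Parcel B| = 151, |Parcel A∩Parcel B| = 70.8548.
|Parcel A △ Parcel B| = |Parcel A| + |Parcel B| − 2·|Parcel A∩Parcel B| = 78 + 151 − 141.7095 = 87.29.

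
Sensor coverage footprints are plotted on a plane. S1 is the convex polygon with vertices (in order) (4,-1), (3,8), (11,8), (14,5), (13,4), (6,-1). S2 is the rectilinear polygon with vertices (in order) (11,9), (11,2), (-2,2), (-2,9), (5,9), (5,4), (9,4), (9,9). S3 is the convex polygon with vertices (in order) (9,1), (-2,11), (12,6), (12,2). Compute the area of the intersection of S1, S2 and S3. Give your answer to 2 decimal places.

18.36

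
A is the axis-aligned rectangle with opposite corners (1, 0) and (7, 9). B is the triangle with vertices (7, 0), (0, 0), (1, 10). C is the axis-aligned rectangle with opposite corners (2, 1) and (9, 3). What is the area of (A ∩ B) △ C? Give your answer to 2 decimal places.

28.50

|A ∩ B| = 29.7.
|(A ∩ B) ∩ C| = 7.6.
|(A ∩ B) △ C| = 29.7 + 14 − 15.2 = 28.50.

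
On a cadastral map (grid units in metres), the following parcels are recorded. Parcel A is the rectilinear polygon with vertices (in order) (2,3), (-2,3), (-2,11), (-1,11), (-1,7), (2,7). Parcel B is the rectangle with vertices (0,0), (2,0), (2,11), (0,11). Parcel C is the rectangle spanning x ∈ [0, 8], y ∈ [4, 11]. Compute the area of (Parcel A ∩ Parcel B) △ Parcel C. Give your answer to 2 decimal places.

|Parcel A ∩ Parcel B| = 8.
|(Parcel A ∩ Parcel B) ∩ Parcel C| = 6.
|(Parcel A ∩ Parcel B) △ Parcel C| = 8 + 56 − 12 = 52.00.

52.00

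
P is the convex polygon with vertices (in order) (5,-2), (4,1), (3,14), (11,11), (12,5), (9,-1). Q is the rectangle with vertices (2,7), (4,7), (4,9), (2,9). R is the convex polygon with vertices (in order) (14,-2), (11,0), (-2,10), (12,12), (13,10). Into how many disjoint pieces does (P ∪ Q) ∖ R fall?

2

(P ∪ Q) ∖ R splits into 2 disjoint pieces (area 25.7571, area 10.0129).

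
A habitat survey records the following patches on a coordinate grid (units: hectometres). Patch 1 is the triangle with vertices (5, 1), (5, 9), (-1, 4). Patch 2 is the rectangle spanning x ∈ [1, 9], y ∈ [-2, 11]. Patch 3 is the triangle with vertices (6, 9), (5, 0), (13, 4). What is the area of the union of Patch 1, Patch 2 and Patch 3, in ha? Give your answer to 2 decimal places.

116.38

By inclusion–exclusion:
Individual areas: |Patch 1| = 24, |Patch 2| = 104, |Patch 3| = 34.
|Patch 1∩Patch 2| = 21.3333.
|Patch 1∩Patch 3| = 0.
|Patch 2∩Patch 3| = 24.2857.
|Patch 1∩Patch 2∩Patch 3| = 0.
|Patch 1 ∪ Patch 2 ∪ Patch 3| = 162 − 45.619 + 0 = 116.38.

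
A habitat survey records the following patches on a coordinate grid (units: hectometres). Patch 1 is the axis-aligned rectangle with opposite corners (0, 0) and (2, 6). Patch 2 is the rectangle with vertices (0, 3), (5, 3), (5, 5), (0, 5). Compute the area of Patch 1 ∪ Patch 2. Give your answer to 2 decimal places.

By inclusion–exclusion:
Individual areas: |Patch 1| = 12, |Patch 2| = 10.
|Patch 1∩Patch 2|: x∈[0,2], y∈[3,5] → 2·2 = 4.
|Patch 1 ∪ Patch 2| = 22 − 4 = 18.00.

18.00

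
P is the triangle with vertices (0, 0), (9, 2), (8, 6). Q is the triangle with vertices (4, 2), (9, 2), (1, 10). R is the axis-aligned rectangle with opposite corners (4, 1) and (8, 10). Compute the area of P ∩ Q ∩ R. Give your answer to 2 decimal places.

The intersection is the polygon with vertices (8,3), (8,2), (4,2), (4,3), (6.286,4.714).
By the shoelace formula its area is 7.43.

7.43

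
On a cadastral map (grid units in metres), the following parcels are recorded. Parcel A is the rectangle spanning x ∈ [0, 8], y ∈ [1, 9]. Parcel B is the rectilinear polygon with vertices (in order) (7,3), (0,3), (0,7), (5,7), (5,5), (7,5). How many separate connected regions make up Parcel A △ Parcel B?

Parcel A △ Parcel B is a single connected region.

1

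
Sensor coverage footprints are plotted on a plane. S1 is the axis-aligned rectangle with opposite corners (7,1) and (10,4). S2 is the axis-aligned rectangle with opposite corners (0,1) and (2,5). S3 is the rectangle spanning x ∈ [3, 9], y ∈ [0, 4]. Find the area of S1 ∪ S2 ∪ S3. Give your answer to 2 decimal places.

By inclusion–exclusion:
Individual areas: |S1| = 9, |S2| = 8, |S3| = 24.
|S1∩S2| = 0 (no overlap).
|S1∩S3|: x∈[7,9], y∈[1,4] → 2·3 = 6.
|S2∩S3| = 0 (no overlap).
|S1∩S2∩S3| = 0.
|S1 ∪ S2 ∪ S3| = 41 − 6 + 0 = 35.00.

35.00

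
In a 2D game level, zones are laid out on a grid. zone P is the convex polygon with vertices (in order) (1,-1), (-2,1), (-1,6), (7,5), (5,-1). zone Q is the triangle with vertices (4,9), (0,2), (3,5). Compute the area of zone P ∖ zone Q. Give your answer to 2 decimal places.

|zone P| = 47.5, |zone P∩zone Q| = 2.5886.
|zone P ∖ zone Q| = |zone P| − |zone P∩zone Q| = 47.5 − 2.5886 = 44.91.

44.91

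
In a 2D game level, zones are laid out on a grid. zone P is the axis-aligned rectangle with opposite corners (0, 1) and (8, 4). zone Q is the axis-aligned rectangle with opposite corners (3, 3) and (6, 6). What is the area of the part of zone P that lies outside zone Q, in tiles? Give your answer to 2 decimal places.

21.00

|zone P∩zone Q|: x∈[3,6], y∈[3,4] → 3·1 = 3.
|zone P| = 24.
|zone P ∖ zone Q| = |zone P| − |zone P∩zone Q| = 24 − 3 = 21.00.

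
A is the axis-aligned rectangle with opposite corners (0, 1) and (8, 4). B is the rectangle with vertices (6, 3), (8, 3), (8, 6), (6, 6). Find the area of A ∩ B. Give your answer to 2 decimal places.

2.00

|A∩B|: x∈[6,8], y∈[3,4] → 2·1 = 2.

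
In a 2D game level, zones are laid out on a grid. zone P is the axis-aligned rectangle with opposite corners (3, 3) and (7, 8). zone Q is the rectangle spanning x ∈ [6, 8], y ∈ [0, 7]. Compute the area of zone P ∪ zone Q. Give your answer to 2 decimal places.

By inclusion–exclusion:
Individual areas: |zone P| = 20, |zone Q| = 14.
|zone P∩zone Q|: x∈[6,7], y∈[3,7] → 1·4 = 4.
|zone P ∪ zone Q| = 34 − 4 = 30.00.

30.00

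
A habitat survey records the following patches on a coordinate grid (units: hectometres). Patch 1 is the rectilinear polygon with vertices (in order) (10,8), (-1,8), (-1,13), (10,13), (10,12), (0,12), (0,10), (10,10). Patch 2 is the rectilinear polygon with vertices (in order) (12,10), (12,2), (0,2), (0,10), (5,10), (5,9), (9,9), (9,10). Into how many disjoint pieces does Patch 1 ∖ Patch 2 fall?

Patch 1 ∖ Patch 2 splits into 2 disjoint pieces (area 15, area 4).

2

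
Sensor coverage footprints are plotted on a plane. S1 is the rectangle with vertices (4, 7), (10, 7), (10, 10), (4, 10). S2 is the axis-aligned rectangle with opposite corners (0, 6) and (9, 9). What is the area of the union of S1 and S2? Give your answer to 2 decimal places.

By inclusion–exclusion:
Individual areas: |S1| = 18, |S2| = 27.
|S1∩S2|: x∈[4,9], y∈[7,9] → 5·2 = 10.
|S1 ∪ S2| = 45 − 10 = 35.00.

35.00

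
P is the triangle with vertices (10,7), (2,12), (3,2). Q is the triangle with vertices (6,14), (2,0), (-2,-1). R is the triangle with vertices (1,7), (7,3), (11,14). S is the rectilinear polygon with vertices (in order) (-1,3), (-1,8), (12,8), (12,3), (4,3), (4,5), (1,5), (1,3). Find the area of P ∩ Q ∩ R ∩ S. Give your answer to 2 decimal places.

The intersection is the polygon with vertices (2.607,5.929), (2.463,7.368), (2.8,8), (4.286,8), (3.52,5.32).
By the shoelace formula its area is 3.28.

3.28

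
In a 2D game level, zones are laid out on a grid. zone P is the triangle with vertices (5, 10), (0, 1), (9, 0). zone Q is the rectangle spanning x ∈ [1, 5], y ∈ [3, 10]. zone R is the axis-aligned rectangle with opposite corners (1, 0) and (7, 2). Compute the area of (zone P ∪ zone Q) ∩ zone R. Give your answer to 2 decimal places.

The region (zone P ∪ zone Q) ∩ zone R is the polygon with vertices (1,0.889), (1,2), (7,2), (7,0.222).
By the shoelace formula its area is 8.67.

8.67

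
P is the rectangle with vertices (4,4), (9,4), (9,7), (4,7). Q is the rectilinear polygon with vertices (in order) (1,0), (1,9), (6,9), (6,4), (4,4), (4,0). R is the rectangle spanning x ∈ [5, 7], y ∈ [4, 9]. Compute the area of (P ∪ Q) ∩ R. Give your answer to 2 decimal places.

The region (P ∪ Q) ∩ R is the polygon with vertices (6,4), (5,4), (5,9), (6,9), (6,7), (7,7), (7,4).
By the shoelace formula its area is 8.00.

8.00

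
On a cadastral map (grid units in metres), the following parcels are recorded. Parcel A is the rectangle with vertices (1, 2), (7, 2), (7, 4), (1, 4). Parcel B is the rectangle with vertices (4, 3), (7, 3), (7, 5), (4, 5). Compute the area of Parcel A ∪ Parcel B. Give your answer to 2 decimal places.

By inclusion–exclusion:
Individual areas: |Parcel A| = 12, |Parcel B| = 6.
|Parcel A∩Parcel B|: x∈[4,7], y∈[3,4] → 3·1 = 3.
|Parcel A ∪ Parcel B| = 18 − 3 = 15.00.

15.00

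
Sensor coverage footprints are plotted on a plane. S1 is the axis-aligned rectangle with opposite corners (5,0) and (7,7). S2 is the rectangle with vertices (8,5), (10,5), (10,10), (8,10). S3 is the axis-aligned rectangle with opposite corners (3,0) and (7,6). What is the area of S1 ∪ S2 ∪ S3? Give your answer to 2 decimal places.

By inclusion–exclusion:
Individual areas: |S1| = 14, |S2| = 10, |S3| = 24.
|S1∩S2| = 0 (no overlap).
|S1∩S3|: x∈[5,7], y∈[0,6] → 2·6 = 12.
|S2∩S3| = 0 (no overlap).
|S1∩S2∩S3| = 0.
|S1 ∪ S2 ∪ S3| = 48 − 12 + 0 = 36.00.

36.00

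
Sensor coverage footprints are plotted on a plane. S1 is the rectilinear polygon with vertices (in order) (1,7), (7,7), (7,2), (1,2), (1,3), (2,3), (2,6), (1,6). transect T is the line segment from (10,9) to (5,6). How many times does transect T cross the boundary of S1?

1

The segment meets the boundary at (6.667,7).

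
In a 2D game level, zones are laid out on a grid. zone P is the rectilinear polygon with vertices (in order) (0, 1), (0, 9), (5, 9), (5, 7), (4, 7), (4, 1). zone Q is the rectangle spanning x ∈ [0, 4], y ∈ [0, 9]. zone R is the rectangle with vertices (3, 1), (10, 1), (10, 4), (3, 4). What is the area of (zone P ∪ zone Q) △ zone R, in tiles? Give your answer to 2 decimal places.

|zone P ∪ zone Q| = 38.
|(zone P ∪ zone Q) ∩ zone R| = 3.
|(zone P ∪ zone Q) △ zone R| = 38 + 21 − 6 = 53.00.

53.00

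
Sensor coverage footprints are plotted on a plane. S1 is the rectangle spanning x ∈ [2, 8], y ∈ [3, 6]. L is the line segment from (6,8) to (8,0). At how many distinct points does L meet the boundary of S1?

2

The segment meets the boundary at (7.25,3), (6.5,6).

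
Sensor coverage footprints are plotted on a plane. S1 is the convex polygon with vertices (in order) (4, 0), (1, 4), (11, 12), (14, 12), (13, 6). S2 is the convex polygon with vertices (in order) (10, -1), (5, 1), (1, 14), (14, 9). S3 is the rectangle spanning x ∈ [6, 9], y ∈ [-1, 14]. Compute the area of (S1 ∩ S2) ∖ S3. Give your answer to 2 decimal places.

|S1 ∩ S2| = 54.5201.
|(S1 ∩ S2) ∩ S3| = 20.6.
|(S1 ∩ S2) ∖ S3| = 54.5201 − 20.6 = 33.92.

33.92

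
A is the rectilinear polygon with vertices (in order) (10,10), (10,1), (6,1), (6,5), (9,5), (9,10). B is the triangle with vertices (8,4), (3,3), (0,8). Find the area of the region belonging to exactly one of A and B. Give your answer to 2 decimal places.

|A| = 21, |B| = 14, |A∩B| = 1.4.
|A △ B| = |A| + |B| − 2·|A∩B| = 21 + 14 − 2.8 = 32.20.

32.20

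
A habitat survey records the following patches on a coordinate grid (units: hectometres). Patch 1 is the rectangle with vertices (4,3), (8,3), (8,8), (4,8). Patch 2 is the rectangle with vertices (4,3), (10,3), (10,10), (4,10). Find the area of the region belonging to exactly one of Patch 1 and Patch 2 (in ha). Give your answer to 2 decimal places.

|Patch 1∩Patch 2|: x∈[4,8], y∈[3,8] → 4·5 = 20.
|Patch 1 △ Patch 2| = |Patch 1| + |Patch 2| − 2·|Patch 1∩Patch 2| = 20 + 42 − 40 = 22.00.

22.00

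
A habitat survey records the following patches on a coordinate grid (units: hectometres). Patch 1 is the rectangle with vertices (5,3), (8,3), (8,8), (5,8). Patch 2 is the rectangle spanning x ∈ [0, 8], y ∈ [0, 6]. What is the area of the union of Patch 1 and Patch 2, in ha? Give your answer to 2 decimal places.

54.00

By inclusion–exclusion:
Individual areas: |Patch 1| = 15, |Patch 2| = 48.
|Patch 1∩Patch 2|: x∈[5,8], y∈[3,6] → 3·3 = 9.
|Patch 1 ∪ Patch 2| = 63 − 9 = 54.00.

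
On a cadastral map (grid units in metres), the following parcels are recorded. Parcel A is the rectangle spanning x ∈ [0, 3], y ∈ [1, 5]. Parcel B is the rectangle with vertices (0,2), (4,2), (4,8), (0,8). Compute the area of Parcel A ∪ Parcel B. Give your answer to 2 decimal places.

By inclusion–exclusion:
Individual areas: |Parcel A| = 12, |Parcel B| = 24.
|Parcel A∩Parcel B|: x∈[0,3], y∈[2,5] → 3·3 = 9.
|Parcel A ∪ Parcel B| = 36 − 9 = 27.00.

27.00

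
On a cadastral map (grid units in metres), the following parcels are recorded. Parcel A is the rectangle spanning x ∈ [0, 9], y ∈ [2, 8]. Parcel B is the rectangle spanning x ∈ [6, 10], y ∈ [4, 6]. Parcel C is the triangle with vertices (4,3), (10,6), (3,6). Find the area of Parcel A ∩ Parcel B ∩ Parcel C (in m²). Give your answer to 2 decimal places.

3.75

The intersection is the polygon with vertices (6,6), (9,6), (9,5.5), (6,4).
By the shoelace formula its area is 3.75.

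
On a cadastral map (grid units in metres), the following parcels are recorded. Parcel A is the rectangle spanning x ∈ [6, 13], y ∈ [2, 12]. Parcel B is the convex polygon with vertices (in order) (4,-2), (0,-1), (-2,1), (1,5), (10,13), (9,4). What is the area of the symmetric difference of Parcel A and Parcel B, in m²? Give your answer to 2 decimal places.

96.07

|Parcel A| = 70, |Parcel B| = 82.5, |Parcel A∩Parcel B| = 28.2153.
|Parcel A △ Parcel B| = |Parcel A| + |Parcel B| − 2·|Parcel A∩Parcel B| = 70 + 82.5 − 56.4306 = 96.07.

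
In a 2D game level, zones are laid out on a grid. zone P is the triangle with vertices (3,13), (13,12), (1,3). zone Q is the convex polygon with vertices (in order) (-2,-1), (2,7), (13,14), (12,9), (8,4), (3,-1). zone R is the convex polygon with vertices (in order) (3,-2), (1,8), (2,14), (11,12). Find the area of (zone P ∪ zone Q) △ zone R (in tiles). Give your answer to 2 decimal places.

|zone P ∪ zone Q| = 110.4611.
|(zone P ∪ zone Q) ∩ zone R| = 71.1792.
|(zone P ∪ zone Q) △ zone R| = 110.4611 + 82 − 142.3584 = 50.10.

50.10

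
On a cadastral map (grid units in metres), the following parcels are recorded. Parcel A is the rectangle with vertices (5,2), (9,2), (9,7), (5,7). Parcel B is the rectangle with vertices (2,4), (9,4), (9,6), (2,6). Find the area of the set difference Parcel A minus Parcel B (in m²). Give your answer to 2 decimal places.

|Parcel A∩Parcel B|: x∈[5,9], y∈[4,6] → 4·2 = 8.
|Parcel A| = 20.
|Parcel A ∖ Parcel B| = |Parcel A| − |Parcel A∩Parcel B| = 20 − 8 = 12.00.

12.00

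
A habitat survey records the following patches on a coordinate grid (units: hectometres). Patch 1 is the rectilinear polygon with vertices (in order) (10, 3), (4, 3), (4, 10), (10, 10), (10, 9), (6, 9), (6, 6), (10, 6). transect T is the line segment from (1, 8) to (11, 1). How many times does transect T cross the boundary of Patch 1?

2

The segment meets the boundary at (8.143,3), (4,5.9).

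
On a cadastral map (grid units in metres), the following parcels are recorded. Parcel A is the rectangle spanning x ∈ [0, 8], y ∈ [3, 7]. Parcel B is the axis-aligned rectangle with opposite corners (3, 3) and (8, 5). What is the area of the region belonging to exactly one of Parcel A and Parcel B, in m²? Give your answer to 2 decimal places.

|Parcel A∩Parcel B|: x∈[3,8], y∈[3,5] → 5·2 = 10.
|Parcel A △ Parcel B| = |Parcel A| + |Parcel B| − 2·|Parcel A∩Parcel B| = 32 + 10 − 20 = 22.00.

22.00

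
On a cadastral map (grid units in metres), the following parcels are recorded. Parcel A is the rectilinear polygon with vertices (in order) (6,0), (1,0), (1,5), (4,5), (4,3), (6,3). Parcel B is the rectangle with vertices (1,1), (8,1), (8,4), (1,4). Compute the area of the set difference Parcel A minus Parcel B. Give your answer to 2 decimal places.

8.00

|Parcel A| = 21, |Parcel A∩Parcel B| = 13.
|Parcel A ∖ Parcel B| = |Parcel A| − |Parcel A∩Parcel B| = 21 − 13 = 8.00.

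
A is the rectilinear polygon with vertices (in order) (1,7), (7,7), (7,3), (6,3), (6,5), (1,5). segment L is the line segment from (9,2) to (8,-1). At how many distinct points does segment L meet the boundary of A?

The segment lies entirely outside A and never meets its boundary.

0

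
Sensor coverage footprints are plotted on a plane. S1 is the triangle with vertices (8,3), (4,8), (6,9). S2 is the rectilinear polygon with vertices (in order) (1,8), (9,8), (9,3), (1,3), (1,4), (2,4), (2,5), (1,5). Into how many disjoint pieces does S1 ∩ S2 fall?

S1 ∩ S2 is a single connected region.

1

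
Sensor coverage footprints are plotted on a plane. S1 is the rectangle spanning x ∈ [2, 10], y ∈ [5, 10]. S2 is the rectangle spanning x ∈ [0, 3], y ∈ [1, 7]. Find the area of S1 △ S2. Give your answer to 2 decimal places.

54.00

|S1∩S2|: x∈[2,3], y∈[5,7] → 1·2 = 2.
|S1 △ S2| = |S1| + |S2| − 2·|S1∩S2| = 40 + 18 − 4 = 54.00.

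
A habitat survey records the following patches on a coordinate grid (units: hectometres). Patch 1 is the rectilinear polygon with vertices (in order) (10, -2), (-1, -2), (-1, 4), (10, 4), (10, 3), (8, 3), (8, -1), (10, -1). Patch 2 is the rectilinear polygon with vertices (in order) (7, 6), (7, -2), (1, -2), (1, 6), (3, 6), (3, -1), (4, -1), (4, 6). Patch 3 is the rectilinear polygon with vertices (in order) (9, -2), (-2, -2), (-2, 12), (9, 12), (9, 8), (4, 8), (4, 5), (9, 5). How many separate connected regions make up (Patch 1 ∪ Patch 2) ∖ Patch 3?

3

(Patch 1 ∪ Patch 2) ∖ Patch 3 splits into 3 disjoint pieces (area 3, area 1, area 1).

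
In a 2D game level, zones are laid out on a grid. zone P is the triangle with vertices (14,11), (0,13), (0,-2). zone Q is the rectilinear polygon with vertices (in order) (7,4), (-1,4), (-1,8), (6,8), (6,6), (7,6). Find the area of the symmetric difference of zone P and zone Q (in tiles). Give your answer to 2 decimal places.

83.27

|zone P| = 105, |zone Q| = 30, |zone P∩zone Q| = 25.8654.
|zone P △ zone Q| = |zone P| + |zone Q| − 2·|zone P∩zone Q| = 105 + 30 − 51.7308 = 83.27.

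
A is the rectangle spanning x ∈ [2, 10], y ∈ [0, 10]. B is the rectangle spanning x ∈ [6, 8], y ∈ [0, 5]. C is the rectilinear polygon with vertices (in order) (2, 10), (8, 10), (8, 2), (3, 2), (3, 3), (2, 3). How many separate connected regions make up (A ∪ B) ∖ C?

(A ∪ B) ∖ C is a single connected region.

1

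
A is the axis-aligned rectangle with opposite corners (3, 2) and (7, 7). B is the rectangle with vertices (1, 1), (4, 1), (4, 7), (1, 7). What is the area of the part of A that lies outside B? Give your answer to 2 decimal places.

15.00

|A∩B|: x∈[3,4], y∈[2,7] → 1·5 = 5.
|A| = 20.
|A ∖ B| = |A| − |A∩B| = 20 − 5 = 15.00.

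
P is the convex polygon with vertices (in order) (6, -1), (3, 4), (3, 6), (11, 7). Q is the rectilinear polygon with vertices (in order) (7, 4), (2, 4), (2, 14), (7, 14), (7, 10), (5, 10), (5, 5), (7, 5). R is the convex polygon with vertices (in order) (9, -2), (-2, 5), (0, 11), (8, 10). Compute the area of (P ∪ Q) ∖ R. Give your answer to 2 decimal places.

23.27

|P ∪ Q| = 66.25.
|(P ∪ Q) ∩ R| = 42.9812.
|(P ∪ Q) ∖ R| = 66.25 − 42.9812 = 23.27.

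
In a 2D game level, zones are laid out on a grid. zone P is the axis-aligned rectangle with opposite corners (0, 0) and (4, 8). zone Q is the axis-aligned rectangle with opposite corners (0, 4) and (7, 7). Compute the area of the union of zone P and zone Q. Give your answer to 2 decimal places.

41.00

By inclusion–exclusion:
Individual areas: |zone P| = 32, |zone Q| = 21.
|zone P∩zone Q|: x∈[0,4], y∈[4,7] → 4·3 = 12.
|zone P ∪ zone Q| = 53 − 12 = 41.00.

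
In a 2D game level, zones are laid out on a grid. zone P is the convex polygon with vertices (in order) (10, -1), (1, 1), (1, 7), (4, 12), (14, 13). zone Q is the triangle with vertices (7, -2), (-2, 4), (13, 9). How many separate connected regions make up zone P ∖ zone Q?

3

zone P ∖ zone Q splits into 3 disjoint pieces (area 11.0007, area 1.125, area 58.2105).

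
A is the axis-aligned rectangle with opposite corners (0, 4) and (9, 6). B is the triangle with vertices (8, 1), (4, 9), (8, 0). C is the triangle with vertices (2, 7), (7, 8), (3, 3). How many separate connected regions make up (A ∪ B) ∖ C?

3

(A ∪ B) ∖ C splits into 3 disjoint pieces (area 10.1094, area 5, area 0.0594).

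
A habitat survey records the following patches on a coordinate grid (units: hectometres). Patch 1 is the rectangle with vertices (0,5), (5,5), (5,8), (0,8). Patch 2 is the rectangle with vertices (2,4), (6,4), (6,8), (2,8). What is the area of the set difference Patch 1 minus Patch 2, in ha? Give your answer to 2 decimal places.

6.00

|Patch 1∩Patch 2|: x∈[2,5], y∈[5,8] → 3·3 = 9.
|Patch 1| = 15.
|Patch 1 ∖ Patch 2| = |Patch 1| − |Patch 1∩Patch 2| = 15 − 9 = 6.00.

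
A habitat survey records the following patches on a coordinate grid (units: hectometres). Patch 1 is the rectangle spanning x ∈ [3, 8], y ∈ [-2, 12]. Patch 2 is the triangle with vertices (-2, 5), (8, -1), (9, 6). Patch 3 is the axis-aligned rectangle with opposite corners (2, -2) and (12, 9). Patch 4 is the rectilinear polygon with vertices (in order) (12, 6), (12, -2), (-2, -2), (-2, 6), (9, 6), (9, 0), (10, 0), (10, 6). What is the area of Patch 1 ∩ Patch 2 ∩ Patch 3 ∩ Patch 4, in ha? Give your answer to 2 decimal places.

The intersection is the polygon with vertices (3,5.455), (8,5.909), (8,-1), (3,2).
By the shoelace formula its area is 25.91.

25.91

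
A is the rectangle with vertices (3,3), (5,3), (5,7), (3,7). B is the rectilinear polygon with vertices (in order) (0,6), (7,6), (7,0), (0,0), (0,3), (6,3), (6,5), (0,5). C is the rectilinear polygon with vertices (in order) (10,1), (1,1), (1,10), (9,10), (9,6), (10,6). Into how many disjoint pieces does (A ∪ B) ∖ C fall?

(A ∪ B) ∖ C splits into 2 disjoint pieces (area 9, area 1).

2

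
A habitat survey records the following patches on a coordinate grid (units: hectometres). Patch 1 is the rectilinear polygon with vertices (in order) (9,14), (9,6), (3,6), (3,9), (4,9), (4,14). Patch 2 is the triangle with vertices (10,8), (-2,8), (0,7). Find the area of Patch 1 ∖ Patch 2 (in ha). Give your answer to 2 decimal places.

40.60

|Patch 1| = 43, |Patch 1∩Patch 2| = 2.4.
|Patch 1 ∖ Patch 2| = |Patch 1| − |Patch 1∩Patch 2| = 43 − 2.4 = 40.60.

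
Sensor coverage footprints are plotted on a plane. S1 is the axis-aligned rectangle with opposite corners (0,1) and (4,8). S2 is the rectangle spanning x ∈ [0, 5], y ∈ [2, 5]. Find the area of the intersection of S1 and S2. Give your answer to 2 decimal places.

|S1∩S2|: x∈[0,4], y∈[2,5] → 4·3 = 12.

12.00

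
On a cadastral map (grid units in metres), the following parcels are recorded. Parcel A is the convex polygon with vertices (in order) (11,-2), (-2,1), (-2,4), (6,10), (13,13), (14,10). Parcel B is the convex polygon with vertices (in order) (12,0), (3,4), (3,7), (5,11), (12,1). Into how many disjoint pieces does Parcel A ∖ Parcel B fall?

Parcel A ∖ Parcel B splits into 2 disjoint pieces (area 54.55, area 48.2358).

2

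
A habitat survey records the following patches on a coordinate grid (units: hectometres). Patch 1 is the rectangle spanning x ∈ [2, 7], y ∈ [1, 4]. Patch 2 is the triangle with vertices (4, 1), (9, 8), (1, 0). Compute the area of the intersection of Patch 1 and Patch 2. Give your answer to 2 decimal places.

The intersection is the polygon with vertices (6.143,4), (4,1), (2,1), (5,4).
By the shoelace formula its area is 4.71.

4.71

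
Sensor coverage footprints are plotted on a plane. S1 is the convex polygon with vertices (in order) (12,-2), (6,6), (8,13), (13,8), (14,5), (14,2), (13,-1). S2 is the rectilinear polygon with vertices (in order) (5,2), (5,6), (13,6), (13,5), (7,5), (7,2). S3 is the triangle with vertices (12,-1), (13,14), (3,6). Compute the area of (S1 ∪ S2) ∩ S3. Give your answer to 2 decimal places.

|S1 ∪ S2| = 74.3333.
|(S1 ∪ S2) ∩ S3| = 53.06.

53.06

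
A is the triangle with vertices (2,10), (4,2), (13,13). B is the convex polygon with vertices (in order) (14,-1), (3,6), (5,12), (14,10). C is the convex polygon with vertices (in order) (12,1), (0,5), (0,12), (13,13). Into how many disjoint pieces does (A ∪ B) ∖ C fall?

(A ∪ B) ∖ C splits into 2 disjoint pieces (area 18.3955, area 1.2716).

2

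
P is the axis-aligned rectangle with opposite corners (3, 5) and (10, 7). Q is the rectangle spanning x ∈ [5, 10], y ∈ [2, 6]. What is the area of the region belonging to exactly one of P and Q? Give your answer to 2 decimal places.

24.00

|P∩Q|: x∈[5,10], y∈[5,6] → 5·1 = 5.
|P △ Q| = |P| + |Q| − 2·|P∩Q| = 14 + 20 − 10 = 24.00.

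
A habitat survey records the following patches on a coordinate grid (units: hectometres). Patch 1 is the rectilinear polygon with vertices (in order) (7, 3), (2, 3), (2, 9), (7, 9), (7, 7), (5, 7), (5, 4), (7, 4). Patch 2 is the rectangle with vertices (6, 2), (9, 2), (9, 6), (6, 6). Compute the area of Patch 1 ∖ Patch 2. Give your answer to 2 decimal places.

23.00

|Patch 1| = 24, |Patch 1∩Patch 2| = 1.
|Patch 1 ∖ Patch 2| = |Patch 1| − |Patch 1∩Patch 2| = 24 − 1 = 23.00.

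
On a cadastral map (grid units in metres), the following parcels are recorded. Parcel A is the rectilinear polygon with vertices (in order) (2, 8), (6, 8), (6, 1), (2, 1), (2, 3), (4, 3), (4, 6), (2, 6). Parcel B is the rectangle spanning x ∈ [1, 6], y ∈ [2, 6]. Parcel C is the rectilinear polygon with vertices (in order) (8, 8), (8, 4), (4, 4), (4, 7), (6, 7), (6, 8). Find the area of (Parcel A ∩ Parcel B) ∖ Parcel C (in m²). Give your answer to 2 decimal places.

|Parcel A ∩ Parcel B| = 10.
|(Parcel A ∩ Parcel B) ∩ Parcel C| = 4.
|(Parcel A ∩ Parcel B) ∖ Parcel C| = 10 − 4 = 6.00.

6.00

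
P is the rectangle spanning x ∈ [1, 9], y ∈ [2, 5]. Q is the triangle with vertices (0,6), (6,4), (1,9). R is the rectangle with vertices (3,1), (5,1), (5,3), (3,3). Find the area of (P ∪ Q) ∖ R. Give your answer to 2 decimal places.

31.00

|P ∪ Q| = 33.
|(P ∪ Q) ∩ R| = 2.
|(P ∪ Q) ∖ R| = 33 − 2 = 31.00.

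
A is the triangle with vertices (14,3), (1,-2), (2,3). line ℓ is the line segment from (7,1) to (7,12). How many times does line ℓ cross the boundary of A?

1

The segment meets the boundary at (7,3).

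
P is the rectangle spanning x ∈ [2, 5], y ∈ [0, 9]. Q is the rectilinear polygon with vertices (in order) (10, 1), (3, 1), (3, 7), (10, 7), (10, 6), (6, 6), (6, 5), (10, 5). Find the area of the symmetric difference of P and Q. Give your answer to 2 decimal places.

|P| = 27, |Q| = 38, |P∩Q| = 12.
|P △ Q| = |P| + |Q| − 2·|P∩Q| = 27 + 38 − 24 = 41.00.

41.00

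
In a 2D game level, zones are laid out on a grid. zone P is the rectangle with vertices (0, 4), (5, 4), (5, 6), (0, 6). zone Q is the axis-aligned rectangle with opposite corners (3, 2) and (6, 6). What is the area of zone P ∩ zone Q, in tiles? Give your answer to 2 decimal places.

4.00

|zone P∩zone Q|: x∈[3,5], y∈[4,6] → 2·2 = 4.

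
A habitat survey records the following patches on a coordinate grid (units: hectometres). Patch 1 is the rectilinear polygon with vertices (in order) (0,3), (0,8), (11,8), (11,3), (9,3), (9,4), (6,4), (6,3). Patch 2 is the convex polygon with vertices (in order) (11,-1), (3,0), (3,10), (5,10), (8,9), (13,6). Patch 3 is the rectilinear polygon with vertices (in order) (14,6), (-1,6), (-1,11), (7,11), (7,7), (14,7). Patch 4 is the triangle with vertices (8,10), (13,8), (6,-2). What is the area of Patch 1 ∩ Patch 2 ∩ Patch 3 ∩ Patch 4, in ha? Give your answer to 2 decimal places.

The intersection is the polygon with vertices (7.333,6), (7.5,7), (11,7), (11,6).
By the shoelace formula its area is 3.58.

3.58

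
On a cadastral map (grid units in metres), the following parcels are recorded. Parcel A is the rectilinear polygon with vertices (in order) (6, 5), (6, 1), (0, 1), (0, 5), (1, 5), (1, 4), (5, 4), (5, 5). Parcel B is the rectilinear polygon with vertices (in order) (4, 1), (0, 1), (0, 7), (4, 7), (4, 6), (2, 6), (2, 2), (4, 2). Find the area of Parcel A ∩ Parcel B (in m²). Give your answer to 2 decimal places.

The intersection is the polygon with vertices (0,1), (0,5), (1,5), (1,4), (2,4), (2,2), (4,2), (4,1).
By the shoelace formula its area is 9.00.

9.00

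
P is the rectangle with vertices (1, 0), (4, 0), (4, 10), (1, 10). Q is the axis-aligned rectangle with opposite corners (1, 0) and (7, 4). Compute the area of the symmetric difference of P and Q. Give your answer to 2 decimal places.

|P∩Q|: x∈[1,4], y∈[0,4] → 3·4 = 12.
|P △ Q| = |P| + |Q| − 2·|P∩Q| = 30 + 24 − 24 = 30.00.

30.00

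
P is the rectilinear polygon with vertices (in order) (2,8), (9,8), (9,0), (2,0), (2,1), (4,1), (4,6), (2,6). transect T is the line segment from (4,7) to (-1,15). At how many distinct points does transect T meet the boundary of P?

The segment meets the boundary at (3.375,8).

1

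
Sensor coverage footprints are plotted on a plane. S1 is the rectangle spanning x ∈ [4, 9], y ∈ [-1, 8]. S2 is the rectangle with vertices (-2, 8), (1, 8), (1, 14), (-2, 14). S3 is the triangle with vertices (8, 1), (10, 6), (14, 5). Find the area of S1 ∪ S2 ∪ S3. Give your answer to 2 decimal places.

73.08

By inclusion–exclusion:
Individual areas: |S1| = 45, |S2| = 18, |S3| = 11.
|S1∩S2| = 0 (no overlap).
|S1∩S3| = 0.9167.
|S2∩S3| = 0.
|S1∩S2∩S3| = 0.
|S1 ∪ S2 ∪ S3| = 74 − 0.9167 + 0 = 73.08.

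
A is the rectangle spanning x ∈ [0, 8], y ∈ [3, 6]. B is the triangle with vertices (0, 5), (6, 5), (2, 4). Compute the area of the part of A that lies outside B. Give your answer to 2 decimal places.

|A| = 24, |A∩B| = 3.
|A ∖ B| = |A| − |A∩B| = 24 − 3 = 21.00.

21.00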